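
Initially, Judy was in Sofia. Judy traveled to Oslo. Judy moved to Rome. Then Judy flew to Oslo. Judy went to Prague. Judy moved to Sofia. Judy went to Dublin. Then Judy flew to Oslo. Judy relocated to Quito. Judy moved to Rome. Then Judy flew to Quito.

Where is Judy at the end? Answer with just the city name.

Answer: Quito

Derivation:
Tracking Judy's location:
Start: Judy is in Sofia.
After move 1: Sofia -> Oslo. Judy is in Oslo.
After move 2: Oslo -> Rome. Judy is in Rome.
After move 3: Rome -> Oslo. Judy is in Oslo.
After move 4: Oslo -> Prague. Judy is in Prague.
After move 5: Prague -> Sofia. Judy is in Sofia.
After move 6: Sofia -> Dublin. Judy is in Dublin.
After move 7: Dublin -> Oslo. Judy is in Oslo.
After move 8: Oslo -> Quito. Judy is in Quito.
After move 9: Quito -> Rome. Judy is in Rome.
After move 10: Rome -> Quito. Judy is in Quito.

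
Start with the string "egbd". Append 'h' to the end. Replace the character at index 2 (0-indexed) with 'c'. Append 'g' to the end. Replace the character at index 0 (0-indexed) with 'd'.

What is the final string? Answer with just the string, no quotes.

Answer: dgcdhg

Derivation:
Applying each edit step by step:
Start: "egbd"
Op 1 (append 'h'): "egbd" -> "egbdh"
Op 2 (replace idx 2: 'b' -> 'c'): "egbdh" -> "egcdh"
Op 3 (append 'g'): "egcdh" -> "egcdhg"
Op 4 (replace idx 0: 'e' -> 'd'): "egcdhg" -> "dgcdhg"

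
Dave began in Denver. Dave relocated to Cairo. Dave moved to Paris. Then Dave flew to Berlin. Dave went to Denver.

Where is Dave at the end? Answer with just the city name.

Answer: Denver

Derivation:
Tracking Dave's location:
Start: Dave is in Denver.
After move 1: Denver -> Cairo. Dave is in Cairo.
After move 2: Cairo -> Paris. Dave is in Paris.
After move 3: Paris -> Berlin. Dave is in Berlin.
After move 4: Berlin -> Denver. Dave is in Denver.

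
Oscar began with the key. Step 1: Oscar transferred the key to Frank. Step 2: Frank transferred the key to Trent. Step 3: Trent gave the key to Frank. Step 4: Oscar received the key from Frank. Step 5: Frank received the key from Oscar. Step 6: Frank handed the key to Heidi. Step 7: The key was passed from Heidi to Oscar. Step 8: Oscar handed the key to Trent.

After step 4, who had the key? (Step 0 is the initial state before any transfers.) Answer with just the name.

Answer: Oscar

Derivation:
Tracking the key holder through step 4:
After step 0 (start): Oscar
After step 1: Frank
After step 2: Trent
After step 3: Frank
After step 4: Oscar

At step 4, the holder is Oscar.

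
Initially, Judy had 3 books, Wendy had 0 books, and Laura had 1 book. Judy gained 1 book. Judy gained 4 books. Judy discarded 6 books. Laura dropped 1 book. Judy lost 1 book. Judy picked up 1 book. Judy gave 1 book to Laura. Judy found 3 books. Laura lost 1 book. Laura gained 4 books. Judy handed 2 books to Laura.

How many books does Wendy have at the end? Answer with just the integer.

Tracking counts step by step:
Start: Judy=3, Wendy=0, Laura=1
Event 1 (Judy +1): Judy: 3 -> 4. State: Judy=4, Wendy=0, Laura=1
Event 2 (Judy +4): Judy: 4 -> 8. State: Judy=8, Wendy=0, Laura=1
Event 3 (Judy -6): Judy: 8 -> 2. State: Judy=2, Wendy=0, Laura=1
Event 4 (Laura -1): Laura: 1 -> 0. State: Judy=2, Wendy=0, Laura=0
Event 5 (Judy -1): Judy: 2 -> 1. State: Judy=1, Wendy=0, Laura=0
Event 6 (Judy +1): Judy: 1 -> 2. State: Judy=2, Wendy=0, Laura=0
Event 7 (Judy -> Laura, 1): Judy: 2 -> 1, Laura: 0 -> 1. State: Judy=1, Wendy=0, Laura=1
Event 8 (Judy +3): Judy: 1 -> 4. State: Judy=4, Wendy=0, Laura=1
Event 9 (Laura -1): Laura: 1 -> 0. State: Judy=4, Wendy=0, Laura=0
Event 10 (Laura +4): Laura: 0 -> 4. State: Judy=4, Wendy=0, Laura=4
Event 11 (Judy -> Laura, 2): Judy: 4 -> 2, Laura: 4 -> 6. State: Judy=2, Wendy=0, Laura=6

Wendy's final count: 0

Answer: 0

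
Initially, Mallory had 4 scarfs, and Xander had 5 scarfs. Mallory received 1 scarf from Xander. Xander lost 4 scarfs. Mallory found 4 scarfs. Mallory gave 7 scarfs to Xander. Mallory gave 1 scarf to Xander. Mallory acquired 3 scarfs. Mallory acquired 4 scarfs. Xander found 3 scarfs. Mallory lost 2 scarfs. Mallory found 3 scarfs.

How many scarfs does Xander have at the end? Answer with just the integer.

Tracking counts step by step:
Start: Mallory=4, Xander=5
Event 1 (Xander -> Mallory, 1): Xander: 5 -> 4, Mallory: 4 -> 5. State: Mallory=5, Xander=4
Event 2 (Xander -4): Xander: 4 -> 0. State: Mallory=5, Xander=0
Event 3 (Mallory +4): Mallory: 5 -> 9. State: Mallory=9, Xander=0
Event 4 (Mallory -> Xander, 7): Mallory: 9 -> 2, Xander: 0 -> 7. State: Mallory=2, Xander=7
Event 5 (Mallory -> Xander, 1): Mallory: 2 -> 1, Xander: 7 -> 8. State: Mallory=1, Xander=8
Event 6 (Mallory +3): Mallory: 1 -> 4. State: Mallory=4, Xander=8
Event 7 (Mallory +4): Mallory: 4 -> 8. State: Mallory=8, Xander=8
Event 8 (Xander +3): Xander: 8 -> 11. State: Mallory=8, Xander=11
Event 9 (Mallory -2): Mallory: 8 -> 6. State: Mallory=6, Xander=11
Event 10 (Mallory +3): Mallory: 6 -> 9. State: Mallory=9, Xander=11

Xander's final count: 11

Answer: 11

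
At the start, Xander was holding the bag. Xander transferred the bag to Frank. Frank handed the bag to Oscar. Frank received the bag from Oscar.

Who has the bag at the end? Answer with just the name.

Tracking the bag through each event:
Start: Xander has the bag.
After event 1: Frank has the bag.
After event 2: Oscar has the bag.
After event 3: Frank has the bag.

Answer: Frank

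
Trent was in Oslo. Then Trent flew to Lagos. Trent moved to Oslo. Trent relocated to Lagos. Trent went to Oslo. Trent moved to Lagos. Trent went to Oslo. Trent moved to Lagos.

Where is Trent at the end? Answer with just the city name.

Answer: Lagos

Derivation:
Tracking Trent's location:
Start: Trent is in Oslo.
After move 1: Oslo -> Lagos. Trent is in Lagos.
After move 2: Lagos -> Oslo. Trent is in Oslo.
After move 3: Oslo -> Lagos. Trent is in Lagos.
After move 4: Lagos -> Oslo. Trent is in Oslo.
After move 5: Oslo -> Lagos. Trent is in Lagos.
After move 6: Lagos -> Oslo. Trent is in Oslo.
After move 7: Oslo -> Lagos. Trent is in Lagos.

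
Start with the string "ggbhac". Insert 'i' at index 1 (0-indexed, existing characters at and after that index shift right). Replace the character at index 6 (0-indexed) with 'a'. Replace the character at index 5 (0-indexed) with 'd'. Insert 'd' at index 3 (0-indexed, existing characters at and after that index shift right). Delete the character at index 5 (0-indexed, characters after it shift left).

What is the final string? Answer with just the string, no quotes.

Answer: gigdbda

Derivation:
Applying each edit step by step:
Start: "ggbhac"
Op 1 (insert 'i' at idx 1): "ggbhac" -> "gigbhac"
Op 2 (replace idx 6: 'c' -> 'a'): "gigbhac" -> "gigbhaa"
Op 3 (replace idx 5: 'a' -> 'd'): "gigbhaa" -> "gigbhda"
Op 4 (insert 'd' at idx 3): "gigbhda" -> "gigdbhda"
Op 5 (delete idx 5 = 'h'): "gigdbhda" -> "gigdbda"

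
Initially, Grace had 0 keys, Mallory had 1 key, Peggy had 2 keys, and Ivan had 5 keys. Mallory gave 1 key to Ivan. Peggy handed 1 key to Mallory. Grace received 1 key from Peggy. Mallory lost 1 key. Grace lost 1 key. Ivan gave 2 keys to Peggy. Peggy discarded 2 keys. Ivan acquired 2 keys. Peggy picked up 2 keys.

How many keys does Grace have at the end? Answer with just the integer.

Answer: 0

Derivation:
Tracking counts step by step:
Start: Grace=0, Mallory=1, Peggy=2, Ivan=5
Event 1 (Mallory -> Ivan, 1): Mallory: 1 -> 0, Ivan: 5 -> 6. State: Grace=0, Mallory=0, Peggy=2, Ivan=6
Event 2 (Peggy -> Mallory, 1): Peggy: 2 -> 1, Mallory: 0 -> 1. State: Grace=0, Mallory=1, Peggy=1, Ivan=6
Event 3 (Peggy -> Grace, 1): Peggy: 1 -> 0, Grace: 0 -> 1. State: Grace=1, Mallory=1, Peggy=0, Ivan=6
Event 4 (Mallory -1): Mallory: 1 -> 0. State: Grace=1, Mallory=0, Peggy=0, Ivan=6
Event 5 (Grace -1): Grace: 1 -> 0. State: Grace=0, Mallory=0, Peggy=0, Ivan=6
Event 6 (Ivan -> Peggy, 2): Ivan: 6 -> 4, Peggy: 0 -> 2. State: Grace=0, Mallory=0, Peggy=2, Ivan=4
Event 7 (Peggy -2): Peggy: 2 -> 0. State: Grace=0, Mallory=0, Peggy=0, Ivan=4
Event 8 (Ivan +2): Ivan: 4 -> 6. State: Grace=0, Mallory=0, Peggy=0, Ivan=6
Event 9 (Peggy +2): Peggy: 0 -> 2. State: Grace=0, Mallory=0, Peggy=2, Ivan=6

Grace's final count: 0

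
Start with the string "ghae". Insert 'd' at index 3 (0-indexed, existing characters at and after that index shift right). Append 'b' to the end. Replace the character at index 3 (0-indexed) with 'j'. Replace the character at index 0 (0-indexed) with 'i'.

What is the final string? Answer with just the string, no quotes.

Answer: ihajeb

Derivation:
Applying each edit step by step:
Start: "ghae"
Op 1 (insert 'd' at idx 3): "ghae" -> "ghade"
Op 2 (append 'b'): "ghade" -> "ghadeb"
Op 3 (replace idx 3: 'd' -> 'j'): "ghadeb" -> "ghajeb"
Op 4 (replace idx 0: 'g' -> 'i'): "ghajeb" -> "ihajeb"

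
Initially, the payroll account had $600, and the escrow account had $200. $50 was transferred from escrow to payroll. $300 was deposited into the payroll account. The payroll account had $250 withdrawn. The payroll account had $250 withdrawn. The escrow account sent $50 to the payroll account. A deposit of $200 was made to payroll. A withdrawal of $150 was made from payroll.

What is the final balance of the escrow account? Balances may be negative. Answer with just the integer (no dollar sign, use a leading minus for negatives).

Tracking account balances step by step:
Start: payroll=600, escrow=200
Event 1 (transfer 50 escrow -> payroll): escrow: 200 - 50 = 150, payroll: 600 + 50 = 650. Balances: payroll=650, escrow=150
Event 2 (deposit 300 to payroll): payroll: 650 + 300 = 950. Balances: payroll=950, escrow=150
Event 3 (withdraw 250 from payroll): payroll: 950 - 250 = 700. Balances: payroll=700, escrow=150
Event 4 (withdraw 250 from payroll): payroll: 700 - 250 = 450. Balances: payroll=450, escrow=150
Event 5 (transfer 50 escrow -> payroll): escrow: 150 - 50 = 100, payroll: 450 + 50 = 500. Balances: payroll=500, escrow=100
Event 6 (deposit 200 to payroll): payroll: 500 + 200 = 700. Balances: payroll=700, escrow=100
Event 7 (withdraw 150 from payroll): payroll: 700 - 150 = 550. Balances: payroll=550, escrow=100

Final balance of escrow: 100

Answer: 100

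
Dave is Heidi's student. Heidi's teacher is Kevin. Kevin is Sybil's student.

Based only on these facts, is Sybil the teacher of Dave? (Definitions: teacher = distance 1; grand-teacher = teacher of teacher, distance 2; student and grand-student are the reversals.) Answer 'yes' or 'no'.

Answer: no

Derivation:
Reconstructing the teacher chain from the given facts:
  Sybil -> Kevin -> Heidi -> Dave
(each arrow means 'teacher of the next')
Positions in the chain (0 = top):
  position of Sybil: 0
  position of Kevin: 1
  position of Heidi: 2
  position of Dave: 3

Sybil is at position 0, Dave is at position 3; signed distance (j - i) = 3.
'teacher' requires j - i = 1. Actual distance is 3, so the relation does NOT hold.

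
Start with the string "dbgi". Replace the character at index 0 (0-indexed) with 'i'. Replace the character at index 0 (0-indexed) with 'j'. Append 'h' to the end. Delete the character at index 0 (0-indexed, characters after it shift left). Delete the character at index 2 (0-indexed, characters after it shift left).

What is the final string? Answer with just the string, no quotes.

Answer: bgh

Derivation:
Applying each edit step by step:
Start: "dbgi"
Op 1 (replace idx 0: 'd' -> 'i'): "dbgi" -> "ibgi"
Op 2 (replace idx 0: 'i' -> 'j'): "ibgi" -> "jbgi"
Op 3 (append 'h'): "jbgi" -> "jbgih"
Op 4 (delete idx 0 = 'j'): "jbgih" -> "bgih"
Op 5 (delete idx 2 = 'i'): "bgih" -> "bgh"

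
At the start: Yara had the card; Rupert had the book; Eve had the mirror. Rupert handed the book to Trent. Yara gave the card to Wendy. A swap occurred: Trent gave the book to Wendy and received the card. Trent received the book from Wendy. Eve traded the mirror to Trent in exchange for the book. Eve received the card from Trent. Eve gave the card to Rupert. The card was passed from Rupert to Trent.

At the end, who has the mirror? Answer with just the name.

Tracking all object holders:
Start: card:Yara, book:Rupert, mirror:Eve
Event 1 (give book: Rupert -> Trent). State: card:Yara, book:Trent, mirror:Eve
Event 2 (give card: Yara -> Wendy). State: card:Wendy, book:Trent, mirror:Eve
Event 3 (swap book<->card: now book:Wendy, card:Trent). State: card:Trent, book:Wendy, mirror:Eve
Event 4 (give book: Wendy -> Trent). State: card:Trent, book:Trent, mirror:Eve
Event 5 (swap mirror<->book: now mirror:Trent, book:Eve). State: card:Trent, book:Eve, mirror:Trent
Event 6 (give card: Trent -> Eve). State: card:Eve, book:Eve, mirror:Trent
Event 7 (give card: Eve -> Rupert). State: card:Rupert, book:Eve, mirror:Trent
Event 8 (give card: Rupert -> Trent). State: card:Trent, book:Eve, mirror:Trent

Final state: card:Trent, book:Eve, mirror:Trent
The mirror is held by Trent.

Answer: Trent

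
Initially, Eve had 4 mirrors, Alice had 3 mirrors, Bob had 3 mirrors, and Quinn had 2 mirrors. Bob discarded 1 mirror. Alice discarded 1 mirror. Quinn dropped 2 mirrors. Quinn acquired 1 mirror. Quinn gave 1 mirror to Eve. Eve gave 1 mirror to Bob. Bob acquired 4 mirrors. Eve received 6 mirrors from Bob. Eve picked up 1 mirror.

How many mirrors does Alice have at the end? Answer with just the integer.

Tracking counts step by step:
Start: Eve=4, Alice=3, Bob=3, Quinn=2
Event 1 (Bob -1): Bob: 3 -> 2. State: Eve=4, Alice=3, Bob=2, Quinn=2
Event 2 (Alice -1): Alice: 3 -> 2. State: Eve=4, Alice=2, Bob=2, Quinn=2
Event 3 (Quinn -2): Quinn: 2 -> 0. State: Eve=4, Alice=2, Bob=2, Quinn=0
Event 4 (Quinn +1): Quinn: 0 -> 1. State: Eve=4, Alice=2, Bob=2, Quinn=1
Event 5 (Quinn -> Eve, 1): Quinn: 1 -> 0, Eve: 4 -> 5. State: Eve=5, Alice=2, Bob=2, Quinn=0
Event 6 (Eve -> Bob, 1): Eve: 5 -> 4, Bob: 2 -> 3. State: Eve=4, Alice=2, Bob=3, Quinn=0
Event 7 (Bob +4): Bob: 3 -> 7. State: Eve=4, Alice=2, Bob=7, Quinn=0
Event 8 (Bob -> Eve, 6): Bob: 7 -> 1, Eve: 4 -> 10. State: Eve=10, Alice=2, Bob=1, Quinn=0
Event 9 (Eve +1): Eve: 10 -> 11. State: Eve=11, Alice=2, Bob=1, Quinn=0

Alice's final count: 2

Answer: 2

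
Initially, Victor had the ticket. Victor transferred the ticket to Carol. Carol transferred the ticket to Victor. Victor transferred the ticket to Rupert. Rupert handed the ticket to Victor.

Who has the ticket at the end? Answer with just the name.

Tracking the ticket through each event:
Start: Victor has the ticket.
After event 1: Carol has the ticket.
After event 2: Victor has the ticket.
After event 3: Rupert has the ticket.
After event 4: Victor has the ticket.

Answer: Victor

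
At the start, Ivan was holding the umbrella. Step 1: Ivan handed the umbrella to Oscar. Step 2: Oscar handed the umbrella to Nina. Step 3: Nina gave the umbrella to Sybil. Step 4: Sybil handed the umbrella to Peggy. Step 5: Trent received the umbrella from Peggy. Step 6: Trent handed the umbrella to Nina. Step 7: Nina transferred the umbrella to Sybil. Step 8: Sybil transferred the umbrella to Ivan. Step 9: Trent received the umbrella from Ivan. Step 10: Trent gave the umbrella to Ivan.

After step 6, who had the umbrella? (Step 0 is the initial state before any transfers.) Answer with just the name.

Tracking the umbrella holder through step 6:
After step 0 (start): Ivan
After step 1: Oscar
After step 2: Nina
After step 3: Sybil
After step 4: Peggy
After step 5: Trent
After step 6: Nina

At step 6, the holder is Nina.

Answer: Nina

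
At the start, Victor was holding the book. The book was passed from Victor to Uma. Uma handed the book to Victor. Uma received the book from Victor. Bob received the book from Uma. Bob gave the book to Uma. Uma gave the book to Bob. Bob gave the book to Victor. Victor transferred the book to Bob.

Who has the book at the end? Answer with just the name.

Answer: Bob

Derivation:
Tracking the book through each event:
Start: Victor has the book.
After event 1: Uma has the book.
After event 2: Victor has the book.
After event 3: Uma has the book.
After event 4: Bob has the book.
After event 5: Uma has the book.
After event 6: Bob has the book.
After event 7: Victor has the book.
After event 8: Bob has the book.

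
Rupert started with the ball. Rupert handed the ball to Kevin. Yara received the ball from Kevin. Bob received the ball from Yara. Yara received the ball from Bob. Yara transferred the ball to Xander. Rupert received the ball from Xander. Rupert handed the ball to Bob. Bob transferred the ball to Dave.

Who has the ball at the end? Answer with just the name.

Tracking the ball through each event:
Start: Rupert has the ball.
After event 1: Kevin has the ball.
After event 2: Yara has the ball.
After event 3: Bob has the ball.
After event 4: Yara has the ball.
After event 5: Xander has the ball.
After event 6: Rupert has the ball.
After event 7: Bob has the ball.
After event 8: Dave has the ball.

Answer: Dave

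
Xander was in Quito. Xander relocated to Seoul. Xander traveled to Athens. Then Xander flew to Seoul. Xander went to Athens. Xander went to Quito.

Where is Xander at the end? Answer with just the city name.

Answer: Quito

Derivation:
Tracking Xander's location:
Start: Xander is in Quito.
After move 1: Quito -> Seoul. Xander is in Seoul.
After move 2: Seoul -> Athens. Xander is in Athens.
After move 3: Athens -> Seoul. Xander is in Seoul.
After move 4: Seoul -> Athens. Xander is in Athens.
After move 5: Athens -> Quito. Xander is in Quito.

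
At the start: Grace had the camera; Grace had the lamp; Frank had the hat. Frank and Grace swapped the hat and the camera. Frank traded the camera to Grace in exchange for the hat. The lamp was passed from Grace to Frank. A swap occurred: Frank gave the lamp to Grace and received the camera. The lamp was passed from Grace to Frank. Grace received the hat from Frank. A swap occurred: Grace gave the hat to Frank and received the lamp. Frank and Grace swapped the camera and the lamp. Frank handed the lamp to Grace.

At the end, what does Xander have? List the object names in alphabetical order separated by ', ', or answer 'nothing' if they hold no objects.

Tracking all object holders:
Start: camera:Grace, lamp:Grace, hat:Frank
Event 1 (swap hat<->camera: now hat:Grace, camera:Frank). State: camera:Frank, lamp:Grace, hat:Grace
Event 2 (swap camera<->hat: now camera:Grace, hat:Frank). State: camera:Grace, lamp:Grace, hat:Frank
Event 3 (give lamp: Grace -> Frank). State: camera:Grace, lamp:Frank, hat:Frank
Event 4 (swap lamp<->camera: now lamp:Grace, camera:Frank). State: camera:Frank, lamp:Grace, hat:Frank
Event 5 (give lamp: Grace -> Frank). State: camera:Frank, lamp:Frank, hat:Frank
Event 6 (give hat: Frank -> Grace). State: camera:Frank, lamp:Frank, hat:Grace
Event 7 (swap hat<->lamp: now hat:Frank, lamp:Grace). State: camera:Frank, lamp:Grace, hat:Frank
Event 8 (swap camera<->lamp: now camera:Grace, lamp:Frank). State: camera:Grace, lamp:Frank, hat:Frank
Event 9 (give lamp: Frank -> Grace). State: camera:Grace, lamp:Grace, hat:Frank

Final state: camera:Grace, lamp:Grace, hat:Frank
Xander holds: (nothing).

Answer: nothing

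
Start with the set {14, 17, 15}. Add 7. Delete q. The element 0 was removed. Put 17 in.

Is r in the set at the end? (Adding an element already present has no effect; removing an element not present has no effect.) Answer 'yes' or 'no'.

Answer: no

Derivation:
Tracking the set through each operation:
Start: {14, 15, 17}
Event 1 (add 7): added. Set: {14, 15, 17, 7}
Event 2 (remove q): not present, no change. Set: {14, 15, 17, 7}
Event 3 (remove 0): not present, no change. Set: {14, 15, 17, 7}
Event 4 (add 17): already present, no change. Set: {14, 15, 17, 7}

Final set: {14, 15, 17, 7} (size 4)
r is NOT in the final set.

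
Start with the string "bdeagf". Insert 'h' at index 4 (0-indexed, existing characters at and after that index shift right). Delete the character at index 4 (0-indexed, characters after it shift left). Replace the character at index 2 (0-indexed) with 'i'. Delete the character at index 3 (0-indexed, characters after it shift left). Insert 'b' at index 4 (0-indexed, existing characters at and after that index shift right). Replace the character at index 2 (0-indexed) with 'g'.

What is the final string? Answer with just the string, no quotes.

Answer: bdggbf

Derivation:
Applying each edit step by step:
Start: "bdeagf"
Op 1 (insert 'h' at idx 4): "bdeagf" -> "bdeahgf"
Op 2 (delete idx 4 = 'h'): "bdeahgf" -> "bdeagf"
Op 3 (replace idx 2: 'e' -> 'i'): "bdeagf" -> "bdiagf"
Op 4 (delete idx 3 = 'a'): "bdiagf" -> "bdigf"
Op 5 (insert 'b' at idx 4): "bdigf" -> "bdigbf"
Op 6 (replace idx 2: 'i' -> 'g'): "bdigbf" -> "bdggbf"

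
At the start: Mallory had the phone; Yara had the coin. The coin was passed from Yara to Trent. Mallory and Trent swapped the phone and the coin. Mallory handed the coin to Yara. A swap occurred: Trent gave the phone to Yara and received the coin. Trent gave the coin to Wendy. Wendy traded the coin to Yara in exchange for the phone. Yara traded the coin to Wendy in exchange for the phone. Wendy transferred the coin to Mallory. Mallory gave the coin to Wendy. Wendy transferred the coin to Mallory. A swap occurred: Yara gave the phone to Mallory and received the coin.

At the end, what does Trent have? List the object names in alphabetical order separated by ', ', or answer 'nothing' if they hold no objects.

Answer: nothing

Derivation:
Tracking all object holders:
Start: phone:Mallory, coin:Yara
Event 1 (give coin: Yara -> Trent). State: phone:Mallory, coin:Trent
Event 2 (swap phone<->coin: now phone:Trent, coin:Mallory). State: phone:Trent, coin:Mallory
Event 3 (give coin: Mallory -> Yara). State: phone:Trent, coin:Yara
Event 4 (swap phone<->coin: now phone:Yara, coin:Trent). State: phone:Yara, coin:Trent
Event 5 (give coin: Trent -> Wendy). State: phone:Yara, coin:Wendy
Event 6 (swap coin<->phone: now coin:Yara, phone:Wendy). State: phone:Wendy, coin:Yara
Event 7 (swap coin<->phone: now coin:Wendy, phone:Yara). State: phone:Yara, coin:Wendy
Event 8 (give coin: Wendy -> Mallory). State: phone:Yara, coin:Mallory
Event 9 (give coin: Mallory -> Wendy). State: phone:Yara, coin:Wendy
Event 10 (give coin: Wendy -> Mallory). State: phone:Yara, coin:Mallory
Event 11 (swap phone<->coin: now phone:Mallory, coin:Yara). State: phone:Mallory, coin:Yara

Final state: phone:Mallory, coin:Yara
Trent holds: (nothing).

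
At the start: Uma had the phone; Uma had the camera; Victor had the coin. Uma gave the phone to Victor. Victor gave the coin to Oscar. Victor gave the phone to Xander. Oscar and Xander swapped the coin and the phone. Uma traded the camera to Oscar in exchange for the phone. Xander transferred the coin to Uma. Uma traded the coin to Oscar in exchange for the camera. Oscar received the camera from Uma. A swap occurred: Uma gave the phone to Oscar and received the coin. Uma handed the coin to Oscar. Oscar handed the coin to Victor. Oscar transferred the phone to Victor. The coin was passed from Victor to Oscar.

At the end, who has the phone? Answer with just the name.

Tracking all object holders:
Start: phone:Uma, camera:Uma, coin:Victor
Event 1 (give phone: Uma -> Victor). State: phone:Victor, camera:Uma, coin:Victor
Event 2 (give coin: Victor -> Oscar). State: phone:Victor, camera:Uma, coin:Oscar
Event 3 (give phone: Victor -> Xander). State: phone:Xander, camera:Uma, coin:Oscar
Event 4 (swap coin<->phone: now coin:Xander, phone:Oscar). State: phone:Oscar, camera:Uma, coin:Xander
Event 5 (swap camera<->phone: now camera:Oscar, phone:Uma). State: phone:Uma, camera:Oscar, coin:Xander
Event 6 (give coin: Xander -> Uma). State: phone:Uma, camera:Oscar, coin:Uma
Event 7 (swap coin<->camera: now coin:Oscar, camera:Uma). State: phone:Uma, camera:Uma, coin:Oscar
Event 8 (give camera: Uma -> Oscar). State: phone:Uma, camera:Oscar, coin:Oscar
Event 9 (swap phone<->coin: now phone:Oscar, coin:Uma). State: phone:Oscar, camera:Oscar, coin:Uma
Event 10 (give coin: Uma -> Oscar). State: phone:Oscar, camera:Oscar, coin:Oscar
Event 11 (give coin: Oscar -> Victor). State: phone:Oscar, camera:Oscar, coin:Victor
Event 12 (give phone: Oscar -> Victor). State: phone:Victor, camera:Oscar, coin:Victor
Event 13 (give coin: Victor -> Oscar). State: phone:Victor, camera:Oscar, coin:Oscar

Final state: phone:Victor, camera:Oscar, coin:Oscar
The phone is held by Victor.

Answer: Victor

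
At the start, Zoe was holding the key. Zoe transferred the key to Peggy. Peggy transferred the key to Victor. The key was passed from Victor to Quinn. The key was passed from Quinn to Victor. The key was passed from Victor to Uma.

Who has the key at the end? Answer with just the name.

Answer: Uma

Derivation:
Tracking the key through each event:
Start: Zoe has the key.
After event 1: Peggy has the key.
After event 2: Victor has the key.
After event 3: Quinn has the key.
After event 4: Victor has the key.
After event 5: Uma has the key.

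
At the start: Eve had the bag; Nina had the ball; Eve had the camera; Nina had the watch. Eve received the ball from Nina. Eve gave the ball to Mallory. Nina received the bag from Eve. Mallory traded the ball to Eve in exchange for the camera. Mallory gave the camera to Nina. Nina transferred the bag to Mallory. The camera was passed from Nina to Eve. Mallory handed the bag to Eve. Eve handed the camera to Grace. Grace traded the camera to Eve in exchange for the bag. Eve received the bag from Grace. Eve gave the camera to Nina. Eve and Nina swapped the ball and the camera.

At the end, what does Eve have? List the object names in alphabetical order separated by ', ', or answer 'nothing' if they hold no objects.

Answer: bag, camera

Derivation:
Tracking all object holders:
Start: bag:Eve, ball:Nina, camera:Eve, watch:Nina
Event 1 (give ball: Nina -> Eve). State: bag:Eve, ball:Eve, camera:Eve, watch:Nina
Event 2 (give ball: Eve -> Mallory). State: bag:Eve, ball:Mallory, camera:Eve, watch:Nina
Event 3 (give bag: Eve -> Nina). State: bag:Nina, ball:Mallory, camera:Eve, watch:Nina
Event 4 (swap ball<->camera: now ball:Eve, camera:Mallory). State: bag:Nina, ball:Eve, camera:Mallory, watch:Nina
Event 5 (give camera: Mallory -> Nina). State: bag:Nina, ball:Eve, camera:Nina, watch:Nina
Event 6 (give bag: Nina -> Mallory). State: bag:Mallory, ball:Eve, camera:Nina, watch:Nina
Event 7 (give camera: Nina -> Eve). State: bag:Mallory, ball:Eve, camera:Eve, watch:Nina
Event 8 (give bag: Mallory -> Eve). State: bag:Eve, ball:Eve, camera:Eve, watch:Nina
Event 9 (give camera: Eve -> Grace). State: bag:Eve, ball:Eve, camera:Grace, watch:Nina
Event 10 (swap camera<->bag: now camera:Eve, bag:Grace). State: bag:Grace, ball:Eve, camera:Eve, watch:Nina
Event 11 (give bag: Grace -> Eve). State: bag:Eve, ball:Eve, camera:Eve, watch:Nina
Event 12 (give camera: Eve -> Nina). State: bag:Eve, ball:Eve, camera:Nina, watch:Nina
Event 13 (swap ball<->camera: now ball:Nina, camera:Eve). State: bag:Eve, ball:Nina, camera:Eve, watch:Nina

Final state: bag:Eve, ball:Nina, camera:Eve, watch:Nina
Eve holds: bag, camera.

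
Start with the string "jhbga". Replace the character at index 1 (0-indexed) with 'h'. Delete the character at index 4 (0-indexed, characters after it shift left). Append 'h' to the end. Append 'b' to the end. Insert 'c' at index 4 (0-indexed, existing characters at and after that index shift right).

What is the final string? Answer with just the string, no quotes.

Answer: jhbgchb

Derivation:
Applying each edit step by step:
Start: "jhbga"
Op 1 (replace idx 1: 'h' -> 'h'): "jhbga" -> "jhbga"
Op 2 (delete idx 4 = 'a'): "jhbga" -> "jhbg"
Op 3 (append 'h'): "jhbg" -> "jhbgh"
Op 4 (append 'b'): "jhbgh" -> "jhbghb"
Op 5 (insert 'c' at idx 4): "jhbghb" -> "jhbgchb"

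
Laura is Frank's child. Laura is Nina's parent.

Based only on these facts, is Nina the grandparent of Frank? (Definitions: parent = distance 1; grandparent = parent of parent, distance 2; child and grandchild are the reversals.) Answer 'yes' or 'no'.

Answer: no

Derivation:
Reconstructing the parent chain from the given facts:
  Frank -> Laura -> Nina
(each arrow means 'parent of the next')
Positions in the chain (0 = top):
  position of Frank: 0
  position of Laura: 1
  position of Nina: 2

Nina is at position 2, Frank is at position 0; signed distance (j - i) = -2.
'grandparent' requires j - i = 2. Actual distance is -2, so the relation does NOT hold.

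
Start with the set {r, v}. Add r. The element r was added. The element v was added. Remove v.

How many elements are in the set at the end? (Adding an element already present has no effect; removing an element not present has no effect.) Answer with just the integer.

Answer: 1

Derivation:
Tracking the set through each operation:
Start: {r, v}
Event 1 (add r): already present, no change. Set: {r, v}
Event 2 (add r): already present, no change. Set: {r, v}
Event 3 (add v): already present, no change. Set: {r, v}
Event 4 (remove v): removed. Set: {r}

Final set: {r} (size 1)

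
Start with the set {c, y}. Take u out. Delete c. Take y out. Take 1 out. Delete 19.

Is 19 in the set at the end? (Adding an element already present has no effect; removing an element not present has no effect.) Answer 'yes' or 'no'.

Answer: no

Derivation:
Tracking the set through each operation:
Start: {c, y}
Event 1 (remove u): not present, no change. Set: {c, y}
Event 2 (remove c): removed. Set: {y}
Event 3 (remove y): removed. Set: {}
Event 4 (remove 1): not present, no change. Set: {}
Event 5 (remove 19): not present, no change. Set: {}

Final set: {} (size 0)
19 is NOT in the final set.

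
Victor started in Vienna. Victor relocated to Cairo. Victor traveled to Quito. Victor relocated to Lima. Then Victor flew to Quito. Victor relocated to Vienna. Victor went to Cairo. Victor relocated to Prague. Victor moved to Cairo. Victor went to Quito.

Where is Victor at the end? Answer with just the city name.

Tracking Victor's location:
Start: Victor is in Vienna.
After move 1: Vienna -> Cairo. Victor is in Cairo.
After move 2: Cairo -> Quito. Victor is in Quito.
After move 3: Quito -> Lima. Victor is in Lima.
After move 4: Lima -> Quito. Victor is in Quito.
After move 5: Quito -> Vienna. Victor is in Vienna.
After move 6: Vienna -> Cairo. Victor is in Cairo.
After move 7: Cairo -> Prague. Victor is in Prague.
After move 8: Prague -> Cairo. Victor is in Cairo.
After move 9: Cairo -> Quito. Victor is in Quito.

Answer: Quito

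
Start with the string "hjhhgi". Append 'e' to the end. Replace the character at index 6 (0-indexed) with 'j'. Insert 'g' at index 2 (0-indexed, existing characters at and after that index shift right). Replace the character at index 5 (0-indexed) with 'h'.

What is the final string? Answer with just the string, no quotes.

Applying each edit step by step:
Start: "hjhhgi"
Op 1 (append 'e'): "hjhhgi" -> "hjhhgie"
Op 2 (replace idx 6: 'e' -> 'j'): "hjhhgie" -> "hjhhgij"
Op 3 (insert 'g' at idx 2): "hjhhgij" -> "hjghhgij"
Op 4 (replace idx 5: 'g' -> 'h'): "hjghhgij" -> "hjghhhij"

Answer: hjghhhij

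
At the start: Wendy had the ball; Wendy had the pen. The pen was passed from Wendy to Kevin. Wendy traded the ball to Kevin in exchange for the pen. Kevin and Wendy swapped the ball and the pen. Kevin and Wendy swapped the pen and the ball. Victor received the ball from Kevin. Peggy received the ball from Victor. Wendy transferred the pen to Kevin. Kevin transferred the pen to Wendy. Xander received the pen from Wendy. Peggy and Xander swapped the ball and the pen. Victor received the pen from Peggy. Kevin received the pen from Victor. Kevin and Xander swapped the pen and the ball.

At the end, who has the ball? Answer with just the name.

Answer: Kevin

Derivation:
Tracking all object holders:
Start: ball:Wendy, pen:Wendy
Event 1 (give pen: Wendy -> Kevin). State: ball:Wendy, pen:Kevin
Event 2 (swap ball<->pen: now ball:Kevin, pen:Wendy). State: ball:Kevin, pen:Wendy
Event 3 (swap ball<->pen: now ball:Wendy, pen:Kevin). State: ball:Wendy, pen:Kevin
Event 4 (swap pen<->ball: now pen:Wendy, ball:Kevin). State: ball:Kevin, pen:Wendy
Event 5 (give ball: Kevin -> Victor). State: ball:Victor, pen:Wendy
Event 6 (give ball: Victor -> Peggy). State: ball:Peggy, pen:Wendy
Event 7 (give pen: Wendy -> Kevin). State: ball:Peggy, pen:Kevin
Event 8 (give pen: Kevin -> Wendy). State: ball:Peggy, pen:Wendy
Event 9 (give pen: Wendy -> Xander). State: ball:Peggy, pen:Xander
Event 10 (swap ball<->pen: now ball:Xander, pen:Peggy). State: ball:Xander, pen:Peggy
Event 11 (give pen: Peggy -> Victor). State: ball:Xander, pen:Victor
Event 12 (give pen: Victor -> Kevin). State: ball:Xander, pen:Kevin
Event 13 (swap pen<->ball: now pen:Xander, ball:Kevin). State: ball:Kevin, pen:Xander

Final state: ball:Kevin, pen:Xander
The ball is held by Kevin.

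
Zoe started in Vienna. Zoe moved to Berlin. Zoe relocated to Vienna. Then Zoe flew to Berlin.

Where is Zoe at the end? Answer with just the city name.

Tracking Zoe's location:
Start: Zoe is in Vienna.
After move 1: Vienna -> Berlin. Zoe is in Berlin.
After move 2: Berlin -> Vienna. Zoe is in Vienna.
After move 3: Vienna -> Berlin. Zoe is in Berlin.

Answer: Berlin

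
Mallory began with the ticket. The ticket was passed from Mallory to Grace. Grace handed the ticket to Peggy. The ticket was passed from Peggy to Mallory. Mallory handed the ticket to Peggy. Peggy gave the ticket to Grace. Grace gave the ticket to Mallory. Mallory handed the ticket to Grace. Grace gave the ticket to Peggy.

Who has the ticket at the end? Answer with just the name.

Answer: Peggy

Derivation:
Tracking the ticket through each event:
Start: Mallory has the ticket.
After event 1: Grace has the ticket.
After event 2: Peggy has the ticket.
After event 3: Mallory has the ticket.
After event 4: Peggy has the ticket.
After event 5: Grace has the ticket.
After event 6: Mallory has the ticket.
After event 7: Grace has the ticket.
After event 8: Peggy has the ticket.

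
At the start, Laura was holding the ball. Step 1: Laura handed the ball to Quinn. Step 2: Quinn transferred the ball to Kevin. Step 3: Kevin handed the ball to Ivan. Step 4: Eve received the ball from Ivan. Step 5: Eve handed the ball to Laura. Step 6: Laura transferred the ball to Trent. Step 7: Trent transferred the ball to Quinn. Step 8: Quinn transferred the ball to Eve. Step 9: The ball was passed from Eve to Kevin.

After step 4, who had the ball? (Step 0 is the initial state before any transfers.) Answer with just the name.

Answer: Eve

Derivation:
Tracking the ball holder through step 4:
After step 0 (start): Laura
After step 1: Quinn
After step 2: Kevin
After step 3: Ivan
After step 4: Eve

At step 4, the holder is Eve.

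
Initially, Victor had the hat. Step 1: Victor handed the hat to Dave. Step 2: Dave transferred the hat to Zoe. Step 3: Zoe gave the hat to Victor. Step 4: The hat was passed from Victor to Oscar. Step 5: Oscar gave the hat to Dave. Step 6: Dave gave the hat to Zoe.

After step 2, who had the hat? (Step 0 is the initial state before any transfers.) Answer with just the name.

Answer: Zoe

Derivation:
Tracking the hat holder through step 2:
After step 0 (start): Victor
After step 1: Dave
After step 2: Zoe

At step 2, the holder is Zoe.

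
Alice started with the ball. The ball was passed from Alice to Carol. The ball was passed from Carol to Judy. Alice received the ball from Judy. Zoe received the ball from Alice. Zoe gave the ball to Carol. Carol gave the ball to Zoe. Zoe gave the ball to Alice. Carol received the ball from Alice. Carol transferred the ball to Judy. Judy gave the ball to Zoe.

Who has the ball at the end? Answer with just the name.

Answer: Zoe

Derivation:
Tracking the ball through each event:
Start: Alice has the ball.
After event 1: Carol has the ball.
After event 2: Judy has the ball.
After event 3: Alice has the ball.
After event 4: Zoe has the ball.
After event 5: Carol has the ball.
After event 6: Zoe has the ball.
After event 7: Alice has the ball.
After event 8: Carol has the ball.
After event 9: Judy has the ball.
After event 10: Zoe has the ball.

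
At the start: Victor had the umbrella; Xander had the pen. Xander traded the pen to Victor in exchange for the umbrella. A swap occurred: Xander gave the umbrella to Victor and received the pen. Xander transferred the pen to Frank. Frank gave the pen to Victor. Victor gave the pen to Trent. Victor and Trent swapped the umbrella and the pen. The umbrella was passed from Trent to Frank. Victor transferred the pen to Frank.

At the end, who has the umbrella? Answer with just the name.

Answer: Frank

Derivation:
Tracking all object holders:
Start: umbrella:Victor, pen:Xander
Event 1 (swap pen<->umbrella: now pen:Victor, umbrella:Xander). State: umbrella:Xander, pen:Victor
Event 2 (swap umbrella<->pen: now umbrella:Victor, pen:Xander). State: umbrella:Victor, pen:Xander
Event 3 (give pen: Xander -> Frank). State: umbrella:Victor, pen:Frank
Event 4 (give pen: Frank -> Victor). State: umbrella:Victor, pen:Victor
Event 5 (give pen: Victor -> Trent). State: umbrella:Victor, pen:Trent
Event 6 (swap umbrella<->pen: now umbrella:Trent, pen:Victor). State: umbrella:Trent, pen:Victor
Event 7 (give umbrella: Trent -> Frank). State: umbrella:Frank, pen:Victor
Event 8 (give pen: Victor -> Frank). State: umbrella:Frank, pen:Frank

Final state: umbrella:Frank, pen:Frank
The umbrella is held by Frank.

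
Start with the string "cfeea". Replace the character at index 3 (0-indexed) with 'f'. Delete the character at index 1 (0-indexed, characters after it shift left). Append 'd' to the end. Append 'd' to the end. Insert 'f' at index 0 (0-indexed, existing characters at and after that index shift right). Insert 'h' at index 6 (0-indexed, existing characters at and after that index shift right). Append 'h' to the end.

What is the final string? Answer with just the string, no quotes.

Answer: fcefadhdh

Derivation:
Applying each edit step by step:
Start: "cfeea"
Op 1 (replace idx 3: 'e' -> 'f'): "cfeea" -> "cfefa"
Op 2 (delete idx 1 = 'f'): "cfefa" -> "cefa"
Op 3 (append 'd'): "cefa" -> "cefad"
Op 4 (append 'd'): "cefad" -> "cefadd"
Op 5 (insert 'f' at idx 0): "cefadd" -> "fcefadd"
Op 6 (insert 'h' at idx 6): "fcefadd" -> "fcefadhd"
Op 7 (append 'h'): "fcefadhd" -> "fcefadhdh"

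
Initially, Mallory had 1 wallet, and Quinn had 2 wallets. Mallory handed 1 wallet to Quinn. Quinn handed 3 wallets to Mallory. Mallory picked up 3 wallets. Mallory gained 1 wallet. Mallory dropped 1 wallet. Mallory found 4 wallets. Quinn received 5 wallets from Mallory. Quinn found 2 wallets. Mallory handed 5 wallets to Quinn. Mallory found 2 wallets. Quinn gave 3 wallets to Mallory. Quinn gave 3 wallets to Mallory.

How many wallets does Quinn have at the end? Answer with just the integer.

Tracking counts step by step:
Start: Mallory=1, Quinn=2
Event 1 (Mallory -> Quinn, 1): Mallory: 1 -> 0, Quinn: 2 -> 3. State: Mallory=0, Quinn=3
Event 2 (Quinn -> Mallory, 3): Quinn: 3 -> 0, Mallory: 0 -> 3. State: Mallory=3, Quinn=0
Event 3 (Mallory +3): Mallory: 3 -> 6. State: Mallory=6, Quinn=0
Event 4 (Mallory +1): Mallory: 6 -> 7. State: Mallory=7, Quinn=0
Event 5 (Mallory -1): Mallory: 7 -> 6. State: Mallory=6, Quinn=0
Event 6 (Mallory +4): Mallory: 6 -> 10. State: Mallory=10, Quinn=0
Event 7 (Mallory -> Quinn, 5): Mallory: 10 -> 5, Quinn: 0 -> 5. State: Mallory=5, Quinn=5
Event 8 (Quinn +2): Quinn: 5 -> 7. State: Mallory=5, Quinn=7
Event 9 (Mallory -> Quinn, 5): Mallory: 5 -> 0, Quinn: 7 -> 12. State: Mallory=0, Quinn=12
Event 10 (Mallory +2): Mallory: 0 -> 2. State: Mallory=2, Quinn=12
Event 11 (Quinn -> Mallory, 3): Quinn: 12 -> 9, Mallory: 2 -> 5. State: Mallory=5, Quinn=9
Event 12 (Quinn -> Mallory, 3): Quinn: 9 -> 6, Mallory: 5 -> 8. State: Mallory=8, Quinn=6

Quinn's final count: 6

Answer: 6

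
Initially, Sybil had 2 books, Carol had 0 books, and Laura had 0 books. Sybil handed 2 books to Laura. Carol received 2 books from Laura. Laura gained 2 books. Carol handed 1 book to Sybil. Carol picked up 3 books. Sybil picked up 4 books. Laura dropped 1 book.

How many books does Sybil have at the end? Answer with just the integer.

Answer: 5

Derivation:
Tracking counts step by step:
Start: Sybil=2, Carol=0, Laura=0
Event 1 (Sybil -> Laura, 2): Sybil: 2 -> 0, Laura: 0 -> 2. State: Sybil=0, Carol=0, Laura=2
Event 2 (Laura -> Carol, 2): Laura: 2 -> 0, Carol: 0 -> 2. State: Sybil=0, Carol=2, Laura=0
Event 3 (Laura +2): Laura: 0 -> 2. State: Sybil=0, Carol=2, Laura=2
Event 4 (Carol -> Sybil, 1): Carol: 2 -> 1, Sybil: 0 -> 1. State: Sybil=1, Carol=1, Laura=2
Event 5 (Carol +3): Carol: 1 -> 4. State: Sybil=1, Carol=4, Laura=2
Event 6 (Sybil +4): Sybil: 1 -> 5. State: Sybil=5, Carol=4, Laura=2
Event 7 (Laura -1): Laura: 2 -> 1. State: Sybil=5, Carol=4, Laura=1

Sybil's final count: 5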